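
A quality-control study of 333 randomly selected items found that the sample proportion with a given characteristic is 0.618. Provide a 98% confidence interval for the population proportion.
(0.556, 0.680)

Proportion CI:
SE = √(p̂(1-p̂)/n) = √(0.618 · 0.382 / 333) = 0.02663

z* = 2.326
Margin = z* · SE = 2.326 · 0.02663 = 0.0619

CI: 0.618 ± 0.0619 = (0.556, 0.680)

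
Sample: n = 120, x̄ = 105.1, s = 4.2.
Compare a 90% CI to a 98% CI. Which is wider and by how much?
98% CI is wider by 0.54

df = 119
90% CI: t* = 1.658, (104.46, 105.74), width = 2 · t* · s/√n = 1.27
98% CI: t* = 2.358, (104.20, 106.00), width = 2 · t* · s/√n = 1.81

The 98% CI is wider by 1.81 - 1.27 = 0.54.
Higher confidence requires a wider interval.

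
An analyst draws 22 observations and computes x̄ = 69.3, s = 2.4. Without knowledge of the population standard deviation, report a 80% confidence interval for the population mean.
(68.62, 69.98)

t-interval (σ unknown):
df = n - 1 = 21
t* = 1.323 for 80% confidence

Margin of error = t* · s/√n = 1.323 · 2.4/√22 = 0.68

CI: (68.62, 69.98)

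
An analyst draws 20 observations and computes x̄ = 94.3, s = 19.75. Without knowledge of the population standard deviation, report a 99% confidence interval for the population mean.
(81.67, 106.93)

t-interval (σ unknown):
df = n - 1 = 19
t* = 2.861 for 99% confidence

Margin of error = t* · s/√n = 2.861 · 19.75/√20 = 12.63

CI: (81.67, 106.93)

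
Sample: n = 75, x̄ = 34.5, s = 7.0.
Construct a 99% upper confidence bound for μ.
μ ≤ 36.42

Upper bound (one-sided):
t* = 2.378 (one-sided for 99%)
Upper bound = x̄ + t* · s/√n = 34.5 + 2.378 · 7.0/√75 = 36.42

We are 99% confident that μ ≤ 36.42.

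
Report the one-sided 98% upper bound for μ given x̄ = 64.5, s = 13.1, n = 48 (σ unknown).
μ ≤ 68.49

Upper bound (one-sided):
t* = 2.112 (one-sided for 98%)
Upper bound = x̄ + t* · s/√n = 64.5 + 2.112 · 13.1/√48 = 68.49

We are 98% confident that μ ≤ 68.49.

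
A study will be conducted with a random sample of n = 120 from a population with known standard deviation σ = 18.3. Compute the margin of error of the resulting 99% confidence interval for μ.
Margin of error = 4.30

Margin of error = z* · σ/√n
= 2.576 · 18.3/√120
= 2.576 · 18.3/10.9545
= 4.30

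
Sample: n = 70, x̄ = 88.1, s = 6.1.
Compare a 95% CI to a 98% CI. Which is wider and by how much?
98% CI is wider by 0.56

df = 69
95% CI: t* = 1.995, (86.65, 89.55), width = 2 · t* · s/√n = 2.91
98% CI: t* = 2.382, (86.36, 89.84), width = 2 · t* · s/√n = 3.47

The 98% CI is wider by 3.47 - 2.91 = 0.56.
Higher confidence requires a wider interval.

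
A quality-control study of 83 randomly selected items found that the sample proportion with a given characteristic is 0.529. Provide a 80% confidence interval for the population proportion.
(0.459, 0.599)

Proportion CI:
SE = √(p̂(1-p̂)/n) = √(0.529 · 0.471 / 83) = 0.05479

z* = 1.282
Margin = z* · SE = 1.282 · 0.05479 = 0.0702

CI: 0.529 ± 0.0702 = (0.459, 0.599)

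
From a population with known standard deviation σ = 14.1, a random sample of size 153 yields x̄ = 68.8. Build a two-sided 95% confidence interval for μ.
(66.57, 71.03)

z-interval (σ known):
z* = 1.960 for 95% confidence

Margin of error = z* · σ/√n = 1.960 · 14.1/√153 = 2.23

CI: (68.8 - 2.23, 68.8 + 2.23) = (66.57, 71.03)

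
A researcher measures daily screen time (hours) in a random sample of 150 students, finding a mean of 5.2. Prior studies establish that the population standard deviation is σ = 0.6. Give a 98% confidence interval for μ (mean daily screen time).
(5.09, 5.31)

z-interval (σ known):
z* = 2.326 for 98% confidence

Margin of error = z* · σ/√n = 2.326 · 0.6/√150 = 0.11

CI: (5.2 - 0.11, 5.2 + 0.11) = (5.09, 5.31)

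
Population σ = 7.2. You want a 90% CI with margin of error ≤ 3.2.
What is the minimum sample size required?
n ≥ 14

For margin E ≤ 3.2:
n ≥ (z* · σ / E)²
n ≥ (1.645 · 7.2 / 3.2)²
n ≥ 13.70

Minimum n = 14 (rounding up)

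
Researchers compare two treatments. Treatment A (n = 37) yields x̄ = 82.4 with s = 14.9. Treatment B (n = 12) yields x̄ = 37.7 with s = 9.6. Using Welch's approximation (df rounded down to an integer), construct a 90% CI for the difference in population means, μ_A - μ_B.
(38.42, 50.98)

Difference: x̄₁ - x̄₂ = 44.70
SE = √(s₁²/n₁ + s₂²/n₂) = √(14.9²/37 + 9.6²/12) = 3.6987
df = 29.42 → 29 (Welch–Satterthwaite, rounded down)
t* = 1.699

CI: 44.70 ± 1.699 · 3.6987 = 44.70 ± 6.28 = (38.42, 50.98)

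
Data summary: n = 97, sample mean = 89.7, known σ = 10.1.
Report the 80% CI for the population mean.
(88.39, 91.01)

z-interval (σ known):
z* = 1.282 for 80% confidence

Margin of error = z* · σ/√n = 1.282 · 10.1/√97 = 1.31

CI: (89.7 - 1.31, 89.7 + 1.31) = (88.39, 91.01)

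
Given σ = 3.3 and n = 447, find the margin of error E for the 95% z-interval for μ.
Margin of error = 0.31

Margin of error = z* · σ/√n
= 1.960 · 3.3/√447
= 1.960 · 3.3/21.1424
= 0.31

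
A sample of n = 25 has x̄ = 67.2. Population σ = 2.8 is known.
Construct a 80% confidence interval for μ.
(66.48, 67.92)

z-interval (σ known):
z* = 1.282 for 80% confidence

Margin of error = z* · σ/√n = 1.282 · 2.8/√25 = 0.72

CI: (67.2 - 0.72, 67.2 + 0.72) = (66.48, 67.92)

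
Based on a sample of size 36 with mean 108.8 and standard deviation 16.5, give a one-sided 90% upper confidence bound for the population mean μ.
μ ≤ 112.39

Upper bound (one-sided):
t* = 1.306 (one-sided for 90%)
Upper bound = x̄ + t* · s/√n = 108.8 + 1.306 · 16.5/√36 = 112.39

We are 90% confident that μ ≤ 112.39.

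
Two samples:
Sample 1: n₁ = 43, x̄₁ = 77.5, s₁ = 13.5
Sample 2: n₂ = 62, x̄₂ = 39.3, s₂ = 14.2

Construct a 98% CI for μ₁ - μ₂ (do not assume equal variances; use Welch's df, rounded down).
(31.72, 44.68)

Difference: x̄₁ - x̄₂ = 38.20
SE = √(s₁²/n₁ + s₂²/n₂) = √(13.5²/43 + 14.2²/62) = 2.7369
df = 93.34 → 93 (Welch–Satterthwaite, rounded down)
t* = 2.367

CI: 38.20 ± 2.367 · 2.7369 = 38.20 ± 6.48 = (31.72, 44.68)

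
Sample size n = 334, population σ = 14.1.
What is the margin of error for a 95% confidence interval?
Margin of error = 1.51

Margin of error = z* · σ/√n
= 1.960 · 14.1/√334
= 1.960 · 14.1/18.2757
= 1.51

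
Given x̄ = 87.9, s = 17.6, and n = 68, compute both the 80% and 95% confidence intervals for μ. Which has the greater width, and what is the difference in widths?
95% CI is wider by 3.00

df = 67
80% CI: t* = 1.294, (85.14, 90.66), width = 2 · t* · s/√n = 5.52
95% CI: t* = 1.996, (83.64, 92.16), width = 2 · t* · s/√n = 8.52

The 95% CI is wider by 8.52 - 5.52 = 3.00.
Higher confidence requires a wider interval.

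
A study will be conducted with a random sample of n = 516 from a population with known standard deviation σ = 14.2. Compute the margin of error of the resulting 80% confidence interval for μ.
Margin of error = 0.80

Margin of error = z* · σ/√n
= 1.282 · 14.2/√516
= 1.282 · 14.2/22.7156
= 0.80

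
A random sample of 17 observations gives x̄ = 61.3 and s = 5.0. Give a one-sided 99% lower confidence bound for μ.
μ ≥ 58.17

Lower bound (one-sided):
t* = 2.583 (one-sided for 99%)
Lower bound = x̄ - t* · s/√n = 61.3 - 2.583 · 5.0/√17 = 58.17

We are 99% confident that μ ≥ 58.17.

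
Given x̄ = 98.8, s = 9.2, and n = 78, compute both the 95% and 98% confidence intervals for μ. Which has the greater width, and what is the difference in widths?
98% CI is wider by 0.80

df = 77
95% CI: t* = 1.991, (96.73, 100.87), width = 2 · t* · s/√n = 4.15
98% CI: t* = 2.376, (96.32, 101.28), width = 2 · t* · s/√n = 4.95

The 98% CI is wider by 4.95 - 4.15 = 0.80.
Higher confidence requires a wider interval.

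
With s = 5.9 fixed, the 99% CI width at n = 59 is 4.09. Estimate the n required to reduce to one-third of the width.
n ≈ 531

CI width ∝ 1/√n
To reduce width by factor 3, need √n to grow by 3 → need 3² = 9 times as many samples.

Current: n = 59, width = 4.09
New: n = 531, width ≈ 1.32

Width reduced by factor of 4.09/1.32 = 3.10.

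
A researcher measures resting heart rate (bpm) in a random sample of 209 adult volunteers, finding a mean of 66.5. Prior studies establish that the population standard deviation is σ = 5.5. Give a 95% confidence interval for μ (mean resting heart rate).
(65.75, 67.25)

z-interval (σ known):
z* = 1.960 for 95% confidence

Margin of error = z* · σ/√n = 1.960 · 5.5/√209 = 0.75

CI: (66.5 - 0.75, 66.5 + 0.75) = (65.75, 67.25)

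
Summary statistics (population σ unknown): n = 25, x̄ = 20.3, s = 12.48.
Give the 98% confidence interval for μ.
(14.08, 26.52)

t-interval (σ unknown):
df = n - 1 = 24
t* = 2.492 for 98% confidence

Margin of error = t* · s/√n = 2.492 · 12.48/√25 = 6.22

CI: (14.08, 26.52)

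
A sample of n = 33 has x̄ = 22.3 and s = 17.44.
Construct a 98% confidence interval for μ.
(14.87, 29.73)

t-interval (σ unknown):
df = n - 1 = 32
t* = 2.449 for 98% confidence

Margin of error = t* · s/√n = 2.449 · 17.44/√33 = 7.43

CI: (14.87, 29.73)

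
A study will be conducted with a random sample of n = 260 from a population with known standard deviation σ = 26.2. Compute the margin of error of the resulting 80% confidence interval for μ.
Margin of error = 2.08

Margin of error = z* · σ/√n
= 1.282 · 26.2/√260
= 1.282 · 26.2/16.1245
= 2.08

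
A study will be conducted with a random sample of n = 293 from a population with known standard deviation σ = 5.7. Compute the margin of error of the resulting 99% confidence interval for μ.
Margin of error = 0.86

Margin of error = z* · σ/√n
= 2.576 · 5.7/√293
= 2.576 · 5.7/17.1172
= 0.86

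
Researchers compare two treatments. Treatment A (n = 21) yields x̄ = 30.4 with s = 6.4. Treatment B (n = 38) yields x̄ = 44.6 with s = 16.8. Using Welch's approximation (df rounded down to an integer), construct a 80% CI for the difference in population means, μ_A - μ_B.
(-18.17, -10.23)

Difference: x̄₁ - x̄₂ = -14.20
SE = √(s₁²/n₁ + s₂²/n₂) = √(6.4²/21 + 16.8²/38) = 3.0623
df = 52.31 → 52 (Welch–Satterthwaite, rounded down)
t* = 1.298

CI: -14.20 ± 1.298 · 3.0623 = -14.20 ± 3.97 = (-18.17, -10.23)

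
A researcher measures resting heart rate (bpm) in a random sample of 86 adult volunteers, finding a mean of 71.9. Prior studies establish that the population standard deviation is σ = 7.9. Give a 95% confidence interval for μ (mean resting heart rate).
(70.23, 73.57)

z-interval (σ known):
z* = 1.960 for 95% confidence

Margin of error = z* · σ/√n = 1.960 · 7.9/√86 = 1.67

CI: (71.9 - 1.67, 71.9 + 1.67) = (70.23, 73.57)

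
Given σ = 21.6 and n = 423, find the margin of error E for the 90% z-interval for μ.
Margin of error = 1.73

Margin of error = z* · σ/√n
= 1.645 · 21.6/√423
= 1.645 · 21.6/20.5670
= 1.73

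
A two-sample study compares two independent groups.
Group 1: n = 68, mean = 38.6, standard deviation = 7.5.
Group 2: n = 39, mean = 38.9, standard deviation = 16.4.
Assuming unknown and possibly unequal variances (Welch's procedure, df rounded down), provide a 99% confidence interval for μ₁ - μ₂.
(-7.76, 7.16)

Difference: x̄₁ - x̄₂ = -0.30
SE = √(s₁²/n₁ + s₂²/n₂) = √(7.5²/68 + 16.4²/39) = 2.7791
df = 47.28 → 47 (Welch–Satterthwaite, rounded down)
t* = 2.685

CI: -0.30 ± 2.685 · 2.7791 = -0.30 ± 7.46 = (-7.76, 7.16)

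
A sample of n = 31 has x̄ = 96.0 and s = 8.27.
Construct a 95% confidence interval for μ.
(92.97, 99.03)

t-interval (σ unknown):
df = n - 1 = 30
t* = 2.042 for 95% confidence

Margin of error = t* · s/√n = 2.042 · 8.27/√31 = 3.03

CI: (92.97, 99.03)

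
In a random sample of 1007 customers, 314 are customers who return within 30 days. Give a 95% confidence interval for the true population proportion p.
(0.283, 0.340)

Proportion CI:
p̂ = 314/1007 = 0.31182
SE = √(p̂(1-p̂)/n) = √(0.31182 · 0.68818 / 1007) = 0.01460

z* = 1.960
Margin = z* · SE = 1.960 · 0.01460 = 0.0286

CI: 0.31182 ± 0.0286 = (0.283, 0.340)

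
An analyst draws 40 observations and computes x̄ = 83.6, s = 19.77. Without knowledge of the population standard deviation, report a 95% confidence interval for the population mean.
(77.28, 89.92)

t-interval (σ unknown):
df = n - 1 = 39
t* = 2.023 for 95% confidence

Margin of error = t* · s/√n = 2.023 · 19.77/√40 = 6.32

CI: (77.28, 89.92)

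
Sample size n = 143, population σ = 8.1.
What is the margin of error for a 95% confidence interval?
Margin of error = 1.33

Margin of error = z* · σ/√n
= 1.960 · 8.1/√143
= 1.960 · 8.1/11.9583
= 1.33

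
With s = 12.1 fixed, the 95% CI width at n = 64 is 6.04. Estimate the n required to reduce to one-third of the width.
n ≈ 576

CI width ∝ 1/√n
To reduce width by factor 3, need √n to grow by 3 → need 3² = 9 times as many samples.

Current: n = 64, width = 6.04
New: n = 576, width ≈ 1.98

Width reduced by factor of 6.04/1.98 = 3.05.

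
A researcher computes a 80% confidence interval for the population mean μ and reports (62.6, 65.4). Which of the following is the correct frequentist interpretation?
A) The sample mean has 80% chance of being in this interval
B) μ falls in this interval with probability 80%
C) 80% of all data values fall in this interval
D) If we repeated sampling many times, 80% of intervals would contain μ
D

A) Wrong — x̄ is observed and sits in the interval by construction.
B) Wrong — μ is fixed; the randomness lives in the interval, not in μ.
C) Wrong — a CI is about the parameter μ, not individual data values.
D) Correct — this is the frequentist long-run coverage interpretation.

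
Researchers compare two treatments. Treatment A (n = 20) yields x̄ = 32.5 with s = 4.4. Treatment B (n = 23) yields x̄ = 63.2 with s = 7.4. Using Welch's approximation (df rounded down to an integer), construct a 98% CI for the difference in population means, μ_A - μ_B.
(-35.15, -26.25)

Difference: x̄₁ - x̄₂ = -30.70
SE = √(s₁²/n₁ + s₂²/n₂) = √(4.4²/20 + 7.4²/23) = 1.8300
df = 36.53 → 36 (Welch–Satterthwaite, rounded down)
t* = 2.434

CI: -30.70 ± 2.434 · 1.8300 = -30.70 ± 4.45 = (-35.15, -26.25)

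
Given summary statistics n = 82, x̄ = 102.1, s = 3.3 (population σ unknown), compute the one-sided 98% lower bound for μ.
μ ≥ 101.34

Lower bound (one-sided):
t* = 2.087 (one-sided for 98%)
Lower bound = x̄ - t* · s/√n = 102.1 - 2.087 · 3.3/√82 = 101.34

We are 98% confident that μ ≥ 101.34.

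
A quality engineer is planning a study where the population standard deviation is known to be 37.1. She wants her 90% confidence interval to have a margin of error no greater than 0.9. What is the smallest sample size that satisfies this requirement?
n ≥ 4599

For margin E ≤ 0.9:
n ≥ (z* · σ / E)²
n ≥ (1.645 · 37.1 / 0.9)²
n ≥ 4598.27

Minimum n = 4599 (rounding up)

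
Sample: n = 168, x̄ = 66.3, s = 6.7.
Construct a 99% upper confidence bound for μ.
μ ≤ 67.51

Upper bound (one-sided):
t* = 2.349 (one-sided for 99%)
Upper bound = x̄ + t* · s/√n = 66.3 + 2.349 · 6.7/√168 = 67.51

We are 99% confident that μ ≤ 67.51.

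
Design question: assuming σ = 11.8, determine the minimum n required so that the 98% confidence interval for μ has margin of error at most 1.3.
n ≥ 446

For margin E ≤ 1.3:
n ≥ (z* · σ / E)²
n ≥ (2.326 · 11.8 / 1.3)²
n ≥ 445.76

Minimum n = 446 (rounding up)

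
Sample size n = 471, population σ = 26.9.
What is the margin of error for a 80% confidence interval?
Margin of error = 1.59

Margin of error = z* · σ/√n
= 1.282 · 26.9/√471
= 1.282 · 26.9/21.7025
= 1.59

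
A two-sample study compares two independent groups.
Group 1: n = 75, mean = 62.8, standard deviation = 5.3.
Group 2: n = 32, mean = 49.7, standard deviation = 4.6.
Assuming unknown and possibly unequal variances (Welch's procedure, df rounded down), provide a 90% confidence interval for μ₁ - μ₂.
(11.40, 14.80)

Difference: x̄₁ - x̄₂ = 13.10
SE = √(s₁²/n₁ + s₂²/n₂) = √(5.3²/75 + 4.6²/32) = 1.0177
df = 67.05 → 67 (Welch–Satterthwaite, rounded down)
t* = 1.668

CI: 13.10 ± 1.668 · 1.0177 = 13.10 ± 1.70 = (11.40, 14.80)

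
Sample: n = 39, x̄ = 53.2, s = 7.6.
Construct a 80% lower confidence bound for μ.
μ ≥ 52.16

Lower bound (one-sided):
t* = 0.851 (one-sided for 80%)
Lower bound = x̄ - t* · s/√n = 53.2 - 0.851 · 7.6/√39 = 52.16

We are 80% confident that μ ≥ 52.16.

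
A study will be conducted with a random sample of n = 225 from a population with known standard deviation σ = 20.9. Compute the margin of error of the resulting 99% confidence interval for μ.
Margin of error = 3.59

Margin of error = z* · σ/√n
= 2.576 · 20.9/√225
= 2.576 · 20.9/15.0000
= 3.59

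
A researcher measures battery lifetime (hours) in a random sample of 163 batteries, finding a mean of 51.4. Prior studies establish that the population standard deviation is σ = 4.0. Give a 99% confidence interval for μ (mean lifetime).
(50.59, 52.21)

z-interval (σ known):
z* = 2.576 for 99% confidence

Margin of error = z* · σ/√n = 2.576 · 4.0/√163 = 0.81

CI: (51.4 - 0.81, 51.4 + 0.81) = (50.59, 52.21)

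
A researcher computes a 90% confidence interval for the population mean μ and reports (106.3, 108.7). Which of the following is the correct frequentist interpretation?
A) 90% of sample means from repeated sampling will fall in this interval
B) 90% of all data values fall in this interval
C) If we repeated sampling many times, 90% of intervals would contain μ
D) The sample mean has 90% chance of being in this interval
C

A) Wrong — coverage applies to intervals containing μ, not to future x̄ values.
B) Wrong — a CI is about the parameter μ, not individual data values.
C) Correct — this is the frequentist long-run coverage interpretation.
D) Wrong — x̄ is observed and sits in the interval by construction.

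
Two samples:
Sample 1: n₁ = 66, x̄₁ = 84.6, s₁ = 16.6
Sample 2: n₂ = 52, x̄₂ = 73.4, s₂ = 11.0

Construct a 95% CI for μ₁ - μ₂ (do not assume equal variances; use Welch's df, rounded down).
(6.15, 16.25)

Difference: x̄₁ - x̄₂ = 11.20
SE = √(s₁²/n₁ + s₂²/n₂) = √(16.6²/66 + 11.0²/52) = 2.5499
df = 112.93 → 112 (Welch–Satterthwaite, rounded down)
t* = 1.981

CI: 11.20 ± 1.981 · 2.5499 = 11.20 ± 5.05 = (6.15, 16.25)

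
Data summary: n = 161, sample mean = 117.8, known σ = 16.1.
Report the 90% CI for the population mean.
(115.71, 119.89)

z-interval (σ known):
z* = 1.645 for 90% confidence

Margin of error = z* · σ/√n = 1.645 · 16.1/√161 = 2.09

CI: (117.8 - 2.09, 117.8 + 2.09) = (115.71, 119.89)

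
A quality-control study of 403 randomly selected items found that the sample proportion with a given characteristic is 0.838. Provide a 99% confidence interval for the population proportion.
(0.791, 0.885)

Proportion CI:
SE = √(p̂(1-p̂)/n) = √(0.838 · 0.162 / 403) = 0.01835

z* = 2.576
Margin = z* · SE = 2.576 · 0.01835 = 0.0473

CI: 0.838 ± 0.0473 = (0.791, 0.885)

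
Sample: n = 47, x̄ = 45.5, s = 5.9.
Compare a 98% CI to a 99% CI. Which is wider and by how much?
99% CI is wider by 0.47

df = 46
98% CI: t* = 2.410, (43.43, 47.57), width = 2 · t* · s/√n = 4.15
99% CI: t* = 2.687, (43.19, 47.81), width = 2 · t* · s/√n = 4.62

The 99% CI is wider by 4.62 - 4.15 = 0.47.
Higher confidence requires a wider interval.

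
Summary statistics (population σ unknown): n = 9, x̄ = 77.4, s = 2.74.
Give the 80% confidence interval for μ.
(76.12, 78.68)

t-interval (σ unknown):
df = n - 1 = 8
t* = 1.397 for 80% confidence

Margin of error = t* · s/√n = 1.397 · 2.74/√9 = 1.28

CI: (76.12, 78.68)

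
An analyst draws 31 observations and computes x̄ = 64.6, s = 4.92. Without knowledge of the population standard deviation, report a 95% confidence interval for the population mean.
(62.80, 66.40)

t-interval (σ unknown):
df = n - 1 = 30
t* = 2.042 for 95% confidence

Margin of error = t* · s/√n = 2.042 · 4.92/√31 = 1.80

CI: (62.80, 66.40)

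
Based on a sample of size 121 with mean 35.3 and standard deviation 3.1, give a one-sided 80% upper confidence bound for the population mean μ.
μ ≤ 35.54

Upper bound (one-sided):
t* = 0.845 (one-sided for 80%)
Upper bound = x̄ + t* · s/√n = 35.3 + 0.845 · 3.1/√121 = 35.54

We are 80% confident that μ ≤ 35.54.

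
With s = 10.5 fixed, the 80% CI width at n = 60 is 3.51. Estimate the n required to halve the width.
n ≈ 240

CI width ∝ 1/√n
To reduce width by factor 2, need √n to grow by 2 → need 2² = 4 times as many samples.

Current: n = 60, width = 3.51
New: n = 240, width ≈ 1.74

Width reduced by factor of 3.51/1.74 = 2.02.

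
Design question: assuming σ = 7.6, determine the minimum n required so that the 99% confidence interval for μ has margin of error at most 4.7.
n ≥ 18

For margin E ≤ 4.7:
n ≥ (z* · σ / E)²
n ≥ (2.576 · 7.6 / 4.7)²
n ≥ 17.35

Minimum n = 18 (rounding up)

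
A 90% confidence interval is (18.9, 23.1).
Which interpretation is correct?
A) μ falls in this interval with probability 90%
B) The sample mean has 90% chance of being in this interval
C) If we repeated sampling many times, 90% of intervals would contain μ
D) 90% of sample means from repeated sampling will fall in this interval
C

A) Wrong — μ is fixed; the randomness lives in the interval, not in μ.
B) Wrong — x̄ is observed and sits in the interval by construction.
C) Correct — this is the frequentist long-run coverage interpretation.
D) Wrong — coverage applies to intervals containing μ, not to future x̄ values.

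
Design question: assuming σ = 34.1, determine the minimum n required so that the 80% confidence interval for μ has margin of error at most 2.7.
n ≥ 263

For margin E ≤ 2.7:
n ≥ (z* · σ / E)²
n ≥ (1.282 · 34.1 / 2.7)²
n ≥ 262.15

Minimum n = 263 (rounding up)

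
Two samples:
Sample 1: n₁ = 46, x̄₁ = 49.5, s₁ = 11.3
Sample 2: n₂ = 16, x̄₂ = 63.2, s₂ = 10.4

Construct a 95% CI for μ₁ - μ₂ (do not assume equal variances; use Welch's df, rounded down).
(-20.02, -7.38)

Difference: x̄₁ - x̄₂ = -13.70
SE = √(s₁²/n₁ + s₂²/n₂) = √(11.3²/46 + 10.4²/16) = 3.0880
df = 28.26 → 28 (Welch–Satterthwaite, rounded down)
t* = 2.048

CI: -13.70 ± 2.048 · 3.0880 = -13.70 ± 6.32 = (-20.02, -7.38)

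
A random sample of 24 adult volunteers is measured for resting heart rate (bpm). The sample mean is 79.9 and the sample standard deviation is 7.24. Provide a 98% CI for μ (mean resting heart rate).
(76.21, 83.59)

t-interval (σ unknown):
df = n - 1 = 23
t* = 2.500 for 98% confidence

Margin of error = t* · s/√n = 2.500 · 7.24/√24 = 3.69

CI: (76.21, 83.59)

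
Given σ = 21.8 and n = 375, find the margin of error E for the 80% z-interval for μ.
Margin of error = 1.44

Margin of error = z* · σ/√n
= 1.282 · 21.8/√375
= 1.282 · 21.8/19.3649
= 1.44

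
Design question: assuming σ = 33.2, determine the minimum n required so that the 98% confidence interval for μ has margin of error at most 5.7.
n ≥ 184

For margin E ≤ 5.7:
n ≥ (z* · σ / E)²
n ≥ (2.326 · 33.2 / 5.7)²
n ≥ 183.55

Minimum n = 184 (rounding up)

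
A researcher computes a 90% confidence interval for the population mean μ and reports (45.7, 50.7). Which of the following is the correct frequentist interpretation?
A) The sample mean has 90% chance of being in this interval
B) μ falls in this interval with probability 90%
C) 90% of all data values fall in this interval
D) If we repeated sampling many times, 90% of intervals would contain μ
D

A) Wrong — x̄ is observed and sits in the interval by construction.
B) Wrong — μ is fixed; the randomness lives in the interval, not in μ.
C) Wrong — a CI is about the parameter μ, not individual data values.
D) Correct — this is the frequentist long-run coverage interpretation.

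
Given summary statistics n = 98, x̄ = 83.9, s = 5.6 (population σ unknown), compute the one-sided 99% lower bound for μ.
μ ≥ 82.56

Lower bound (one-sided):
t* = 2.365 (one-sided for 99%)
Lower bound = x̄ - t* · s/√n = 83.9 - 2.365 · 5.6/√98 = 82.56

We are 99% confident that μ ≥ 82.56.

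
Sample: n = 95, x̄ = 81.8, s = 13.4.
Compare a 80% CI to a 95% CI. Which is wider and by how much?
95% CI is wider by 1.91

df = 94
80% CI: t* = 1.291, (80.03, 83.57), width = 2 · t* · s/√n = 3.55
95% CI: t* = 1.986, (79.07, 84.53), width = 2 · t* · s/√n = 5.46

The 95% CI is wider by 5.46 - 3.55 = 1.91.
Higher confidence requires a wider interval.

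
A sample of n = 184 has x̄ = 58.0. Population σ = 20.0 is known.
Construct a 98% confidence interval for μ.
(54.57, 61.43)

z-interval (σ known):
z* = 2.326 for 98% confidence

Margin of error = z* · σ/√n = 2.326 · 20.0/√184 = 3.43

CI: (58.0 - 3.43, 58.0 + 3.43) = (54.57, 61.43)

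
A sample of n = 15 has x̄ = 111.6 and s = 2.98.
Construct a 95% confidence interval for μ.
(109.95, 113.25)

t-interval (σ unknown):
df = n - 1 = 14
t* = 2.145 for 95% confidence

Margin of error = t* · s/√n = 2.145 · 2.98/√15 = 1.65

CI: (109.95, 113.25)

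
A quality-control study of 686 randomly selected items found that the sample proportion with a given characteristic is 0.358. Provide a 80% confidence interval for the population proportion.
(0.335, 0.381)

Proportion CI:
SE = √(p̂(1-p̂)/n) = √(0.358 · 0.642 / 686) = 0.01830

z* = 1.282
Margin = z* · SE = 1.282 · 0.01830 = 0.0235

CI: 0.358 ± 0.0235 = (0.335, 0.381)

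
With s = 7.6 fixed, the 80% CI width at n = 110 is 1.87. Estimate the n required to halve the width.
n ≈ 440

CI width ∝ 1/√n
To reduce width by factor 2, need √n to grow by 2 → need 2² = 4 times as many samples.

Current: n = 110, width = 1.87
New: n = 440, width ≈ 0.93

Width reduced by factor of 1.87/0.93 = 2.01.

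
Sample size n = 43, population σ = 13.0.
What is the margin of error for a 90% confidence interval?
Margin of error = 3.26

Margin of error = z* · σ/√n
= 1.645 · 13.0/√43
= 1.645 · 13.0/6.5574
= 3.26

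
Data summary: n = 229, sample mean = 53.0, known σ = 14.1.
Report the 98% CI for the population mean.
(50.83, 55.17)

z-interval (σ known):
z* = 2.326 for 98% confidence

Margin of error = z* · σ/√n = 2.326 · 14.1/√229 = 2.17

CI: (53.0 - 2.17, 53.0 + 2.17) = (50.83, 55.17)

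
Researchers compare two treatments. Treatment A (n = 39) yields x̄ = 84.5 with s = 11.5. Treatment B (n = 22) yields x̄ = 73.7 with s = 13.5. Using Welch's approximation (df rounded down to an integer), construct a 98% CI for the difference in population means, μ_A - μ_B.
(2.50, 19.10)

Difference: x̄₁ - x̄₂ = 10.80
SE = √(s₁²/n₁ + s₂²/n₂) = √(11.5²/39 + 13.5²/22) = 3.4169
df = 38.18 → 38 (Welch–Satterthwaite, rounded down)
t* = 2.429

CI: 10.80 ± 2.429 · 3.4169 = 10.80 ± 8.30 = (2.50, 19.10)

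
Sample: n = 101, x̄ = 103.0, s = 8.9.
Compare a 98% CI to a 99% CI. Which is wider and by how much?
99% CI is wider by 0.46

df = 100
98% CI: t* = 2.364, (100.91, 105.09), width = 2 · t* · s/√n = 4.19
99% CI: t* = 2.626, (100.67, 105.33), width = 2 · t* · s/√n = 4.65

The 99% CI is wider by 4.65 - 4.19 = 0.46.
Higher confidence requires a wider interval.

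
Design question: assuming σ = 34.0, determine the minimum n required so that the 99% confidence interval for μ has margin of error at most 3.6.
n ≥ 592

For margin E ≤ 3.6:
n ≥ (z* · σ / E)²
n ≥ (2.576 · 34.0 / 3.6)²
n ≥ 591.89

Minimum n = 592 (rounding up)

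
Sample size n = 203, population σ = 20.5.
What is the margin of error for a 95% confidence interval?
Margin of error = 2.82

Margin of error = z* · σ/√n
= 1.960 · 20.5/√203
= 1.960 · 20.5/14.2478
= 2.82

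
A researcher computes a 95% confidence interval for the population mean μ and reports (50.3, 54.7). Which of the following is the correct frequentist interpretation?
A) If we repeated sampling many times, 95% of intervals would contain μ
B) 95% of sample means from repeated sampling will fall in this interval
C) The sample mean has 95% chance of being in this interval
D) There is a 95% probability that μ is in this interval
A

A) Correct — this is the frequentist long-run coverage interpretation.
B) Wrong — coverage applies to intervals containing μ, not to future x̄ values.
C) Wrong — x̄ is observed and sits in the interval by construction.
D) Wrong — μ is fixed; the randomness lives in the interval, not in μ.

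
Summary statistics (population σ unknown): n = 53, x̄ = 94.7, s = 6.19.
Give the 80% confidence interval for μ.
(93.60, 95.80)

t-interval (σ unknown):
df = n - 1 = 52
t* = 1.298 for 80% confidence

Margin of error = t* · s/√n = 1.298 · 6.19/√53 = 1.10

CI: (93.60, 95.80)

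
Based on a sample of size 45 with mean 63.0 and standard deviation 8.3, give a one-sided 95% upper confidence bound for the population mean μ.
μ ≤ 65.08

Upper bound (one-sided):
t* = 1.680 (one-sided for 95%)
Upper bound = x̄ + t* · s/√n = 63.0 + 1.680 · 8.3/√45 = 65.08

We are 95% confident that μ ≤ 65.08.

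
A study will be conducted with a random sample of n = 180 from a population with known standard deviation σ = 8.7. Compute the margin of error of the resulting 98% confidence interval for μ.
Margin of error = 1.51

Margin of error = z* · σ/√n
= 2.326 · 8.7/√180
= 2.326 · 8.7/13.4164
= 1.51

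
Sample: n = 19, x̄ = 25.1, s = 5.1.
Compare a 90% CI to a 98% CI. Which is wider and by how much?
98% CI is wider by 1.91

df = 18
90% CI: t* = 1.734, (23.07, 27.13), width = 2 · t* · s/√n = 4.06
98% CI: t* = 2.552, (22.11, 28.09), width = 2 · t* · s/√n = 5.97

The 98% CI is wider by 5.97 - 4.06 = 1.91.
Higher confidence requires a wider interval.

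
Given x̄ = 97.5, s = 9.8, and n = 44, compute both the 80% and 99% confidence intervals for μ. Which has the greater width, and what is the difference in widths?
99% CI is wider by 4.11

df = 43
80% CI: t* = 1.302, (95.58, 99.42), width = 2 · t* · s/√n = 3.85
99% CI: t* = 2.695, (93.52, 101.48), width = 2 · t* · s/√n = 7.96

The 99% CI is wider by 7.96 - 3.85 = 4.11.
Higher confidence requires a wider interval.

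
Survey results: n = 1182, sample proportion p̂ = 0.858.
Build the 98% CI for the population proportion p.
(0.834, 0.882)

Proportion CI:
SE = √(p̂(1-p̂)/n) = √(0.858 · 0.142 / 1182) = 0.01015

z* = 2.326
Margin = z* · SE = 2.326 · 0.01015 = 0.0236

CI: 0.858 ± 0.0236 = (0.834, 0.882)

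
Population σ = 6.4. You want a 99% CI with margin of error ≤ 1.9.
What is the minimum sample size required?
n ≥ 76

For margin E ≤ 1.9:
n ≥ (z* · σ / E)²
n ≥ (2.576 · 6.4 / 1.9)²
n ≥ 75.29

Minimum n = 76 (rounding up)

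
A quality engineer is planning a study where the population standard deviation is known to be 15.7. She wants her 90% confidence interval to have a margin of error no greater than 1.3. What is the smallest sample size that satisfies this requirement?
n ≥ 395

For margin E ≤ 1.3:
n ≥ (z* · σ / E)²
n ≥ (1.645 · 15.7 / 1.3)²
n ≥ 394.68

Minimum n = 395 (rounding up)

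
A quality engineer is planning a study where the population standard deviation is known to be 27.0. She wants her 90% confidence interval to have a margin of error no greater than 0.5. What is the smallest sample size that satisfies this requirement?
n ≥ 7891

For margin E ≤ 0.5:
n ≥ (z* · σ / E)²
n ≥ (1.645 · 27.0 / 0.5)²
n ≥ 7890.77

Minimum n = 7891 (rounding up)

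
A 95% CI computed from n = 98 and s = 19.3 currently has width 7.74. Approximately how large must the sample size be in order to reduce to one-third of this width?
n ≈ 882

CI width ∝ 1/√n
To reduce width by factor 3, need √n to grow by 3 → need 3² = 9 times as many samples.

Current: n = 98, width = 7.74
New: n = 882, width ≈ 2.55

Width reduced by factor of 7.74/2.55 = 3.04.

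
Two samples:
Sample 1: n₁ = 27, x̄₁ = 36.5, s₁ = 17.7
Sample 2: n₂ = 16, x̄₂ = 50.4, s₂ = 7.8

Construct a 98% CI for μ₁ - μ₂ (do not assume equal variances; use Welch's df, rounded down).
(-23.43, -4.37)

Difference: x̄₁ - x̄₂ = -13.90
SE = √(s₁²/n₁ + s₂²/n₂) = √(17.7²/27 + 7.8²/16) = 3.9250
df = 38.64 → 38 (Welch–Satterthwaite, rounded down)
t* = 2.429

CI: -13.90 ± 2.429 · 3.9250 = -13.90 ± 9.53 = (-23.43, -4.37)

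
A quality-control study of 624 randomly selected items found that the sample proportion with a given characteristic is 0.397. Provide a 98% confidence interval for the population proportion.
(0.351, 0.443)

Proportion CI:
SE = √(p̂(1-p̂)/n) = √(0.397 · 0.603 / 624) = 0.01959

z* = 2.326
Margin = z* · SE = 2.326 · 0.01959 = 0.0456

CI: 0.397 ± 0.0456 = (0.351, 0.443)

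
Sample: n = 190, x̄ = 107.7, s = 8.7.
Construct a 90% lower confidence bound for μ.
μ ≥ 106.89

Lower bound (one-sided):
t* = 1.286 (one-sided for 90%)
Lower bound = x̄ - t* · s/√n = 107.7 - 1.286 · 8.7/√190 = 106.89

We are 90% confident that μ ≥ 106.89.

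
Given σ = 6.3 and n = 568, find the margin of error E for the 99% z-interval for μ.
Margin of error = 0.68

Margin of error = z* · σ/√n
= 2.576 · 6.3/√568
= 2.576 · 6.3/23.8328
= 0.68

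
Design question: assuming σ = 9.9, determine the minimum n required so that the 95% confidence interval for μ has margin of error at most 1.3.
n ≥ 223

For margin E ≤ 1.3:
n ≥ (z* · σ / E)²
n ≥ (1.960 · 9.9 / 1.3)²
n ≥ 222.79

Minimum n = 223 (rounding up)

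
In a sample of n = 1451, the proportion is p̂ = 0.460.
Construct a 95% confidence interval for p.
(0.434, 0.486)

Proportion CI:
SE = √(p̂(1-p̂)/n) = √(0.460 · 0.540 / 1451) = 0.01308

z* = 1.960
Margin = z* · SE = 1.960 · 0.01308 = 0.0256

CI: 0.460 ± 0.0256 = (0.434, 0.486)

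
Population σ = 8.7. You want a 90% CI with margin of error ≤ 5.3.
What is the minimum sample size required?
n ≥ 8

For margin E ≤ 5.3:
n ≥ (z* · σ / E)²
n ≥ (1.645 · 8.7 / 5.3)²
n ≥ 7.29

Minimum n = 8 (rounding up)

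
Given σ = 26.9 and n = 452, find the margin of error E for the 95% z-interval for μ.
Margin of error = 2.48

Margin of error = z* · σ/√n
= 1.960 · 26.9/√452
= 1.960 · 26.9/21.2603
= 2.48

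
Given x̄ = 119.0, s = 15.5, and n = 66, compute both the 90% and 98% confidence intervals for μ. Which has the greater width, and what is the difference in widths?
98% CI is wider by 2.73

df = 65
90% CI: t* = 1.669, (115.82, 122.18), width = 2 · t* · s/√n = 6.37
98% CI: t* = 2.385, (114.45, 123.55), width = 2 · t* · s/√n = 9.10

The 98% CI is wider by 9.10 - 6.37 = 2.73.
Higher confidence requires a wider interval.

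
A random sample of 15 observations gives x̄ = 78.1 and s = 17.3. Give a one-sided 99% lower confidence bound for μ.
μ ≥ 66.38

Lower bound (one-sided):
t* = 2.624 (one-sided for 99%)
Lower bound = x̄ - t* · s/√n = 78.1 - 2.624 · 17.3/√15 = 66.38

We are 99% confident that μ ≥ 66.38.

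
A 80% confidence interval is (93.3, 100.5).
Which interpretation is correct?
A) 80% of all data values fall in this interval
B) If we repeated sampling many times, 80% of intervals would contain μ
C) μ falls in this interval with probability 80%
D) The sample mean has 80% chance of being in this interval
B

A) Wrong — a CI is about the parameter μ, not individual data values.
B) Correct — this is the frequentist long-run coverage interpretation.
C) Wrong — μ is fixed; the randomness lives in the interval, not in μ.
D) Wrong — x̄ is observed and sits in the interval by construction.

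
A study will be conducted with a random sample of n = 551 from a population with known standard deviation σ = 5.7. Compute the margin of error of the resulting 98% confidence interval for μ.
Margin of error = 0.56

Margin of error = z* · σ/√n
= 2.326 · 5.7/√551
= 2.326 · 5.7/23.4734
= 0.56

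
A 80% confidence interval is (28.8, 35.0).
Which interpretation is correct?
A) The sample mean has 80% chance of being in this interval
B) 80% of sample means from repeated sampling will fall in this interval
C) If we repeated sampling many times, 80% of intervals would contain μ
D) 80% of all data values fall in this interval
C

A) Wrong — x̄ is observed and sits in the interval by construction.
B) Wrong — coverage applies to intervals containing μ, not to future x̄ values.
C) Correct — this is the frequentist long-run coverage interpretation.
D) Wrong — a CI is about the parameter μ, not individual data values.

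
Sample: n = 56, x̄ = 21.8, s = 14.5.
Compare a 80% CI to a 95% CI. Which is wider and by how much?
95% CI is wider by 2.74

df = 55
80% CI: t* = 1.297, (19.29, 24.31), width = 2 · t* · s/√n = 5.03
95% CI: t* = 2.004, (17.92, 25.68), width = 2 · t* · s/√n = 7.77

The 95% CI is wider by 7.77 - 5.03 = 2.74.
Higher confidence requires a wider interval.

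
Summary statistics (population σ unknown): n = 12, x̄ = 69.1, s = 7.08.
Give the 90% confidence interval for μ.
(65.43, 72.77)

t-interval (σ unknown):
df = n - 1 = 11
t* = 1.796 for 90% confidence

Margin of error = t* · s/√n = 1.796 · 7.08/√12 = 3.67

CI: (65.43, 72.77)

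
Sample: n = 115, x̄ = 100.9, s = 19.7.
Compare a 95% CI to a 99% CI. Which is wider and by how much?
99% CI is wider by 2.35

df = 114
95% CI: t* = 1.981, (97.26, 104.54), width = 2 · t* · s/√n = 7.28
99% CI: t* = 2.620, (96.09, 105.71), width = 2 · t* · s/√n = 9.63

The 99% CI is wider by 9.63 - 7.28 = 2.35.
Higher confidence requires a wider interval.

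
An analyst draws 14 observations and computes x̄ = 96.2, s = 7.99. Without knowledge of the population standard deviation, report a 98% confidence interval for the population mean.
(90.54, 101.86)

t-interval (σ unknown):
df = n - 1 = 13
t* = 2.650 for 98% confidence

Margin of error = t* · s/√n = 2.650 · 7.99/√14 = 5.66

CI: (90.54, 101.86)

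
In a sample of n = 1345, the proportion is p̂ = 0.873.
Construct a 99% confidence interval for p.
(0.850, 0.896)

Proportion CI:
SE = √(p̂(1-p̂)/n) = √(0.873 · 0.127 / 1345) = 0.00908

z* = 2.576
Margin = z* · SE = 2.576 · 0.00908 = 0.0234

CI: 0.873 ± 0.0234 = (0.850, 0.896)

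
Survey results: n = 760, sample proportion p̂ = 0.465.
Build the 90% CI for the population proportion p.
(0.435, 0.495)

Proportion CI:
SE = √(p̂(1-p̂)/n) = √(0.465 · 0.535 / 760) = 0.01809

z* = 1.645
Margin = z* · SE = 1.645 · 0.01809 = 0.0298

CI: 0.465 ± 0.0298 = (0.435, 0.495)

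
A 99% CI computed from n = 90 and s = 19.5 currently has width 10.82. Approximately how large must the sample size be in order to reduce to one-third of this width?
n ≈ 810

CI width ∝ 1/√n
To reduce width by factor 3, need √n to grow by 3 → need 3² = 9 times as many samples.

Current: n = 90, width = 10.82
New: n = 810, width ≈ 3.54

Width reduced by factor of 10.82/3.54 = 3.06.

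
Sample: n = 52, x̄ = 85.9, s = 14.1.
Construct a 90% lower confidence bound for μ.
μ ≥ 83.36

Lower bound (one-sided):
t* = 1.298 (one-sided for 90%)
Lower bound = x̄ - t* · s/√n = 85.9 - 1.298 · 14.1/√52 = 83.36

We are 90% confident that μ ≥ 83.36.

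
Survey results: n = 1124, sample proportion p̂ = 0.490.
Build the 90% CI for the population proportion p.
(0.465, 0.515)

Proportion CI:
SE = √(p̂(1-p̂)/n) = √(0.490 · 0.510 / 1124) = 0.01491

z* = 1.645
Margin = z* · SE = 1.645 · 0.01491 = 0.0245

CI: 0.490 ± 0.0245 = (0.465, 0.515)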